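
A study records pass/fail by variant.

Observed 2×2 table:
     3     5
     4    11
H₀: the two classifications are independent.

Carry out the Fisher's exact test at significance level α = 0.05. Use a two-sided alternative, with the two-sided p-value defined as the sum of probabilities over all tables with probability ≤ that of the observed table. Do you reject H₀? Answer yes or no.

reject H₀: no

Margins: r₁=8, r₂=15, c₁=7, c₂=16, n=23
p_obs = C(8,3)·C(15,4)/C(23,7); sum pmf over tables with pmf ≤ p_obs
p-value (two-sided) = 0.65702
At α=0.05: p ≥ α → fail to reject H₀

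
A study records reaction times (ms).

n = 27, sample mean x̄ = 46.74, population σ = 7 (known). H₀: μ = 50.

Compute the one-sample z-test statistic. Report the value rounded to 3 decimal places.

SE = σ/√n = 7/√27 = 1.3472
z = (x̄−μ₀)/SE = (46.74−50)/1.3472 = -2.4199

test statistic = -2.420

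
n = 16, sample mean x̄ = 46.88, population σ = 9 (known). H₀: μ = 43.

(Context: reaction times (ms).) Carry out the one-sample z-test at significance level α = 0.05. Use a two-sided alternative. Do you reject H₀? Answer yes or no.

SE = σ/√n = 9/√16 = 2.2500
z = (x̄−μ₀)/SE = (46.88−43)/2.2500 = 1.7244
p-value (two-sided) = 0.08463
At α=0.05: p ≥ α → fail to reject H₀

reject H₀: no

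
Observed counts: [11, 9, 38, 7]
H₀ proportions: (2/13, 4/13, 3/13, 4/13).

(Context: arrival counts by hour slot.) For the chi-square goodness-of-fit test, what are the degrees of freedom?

df = k − 1 = 4 − 1 = 3

degrees of freedom = 3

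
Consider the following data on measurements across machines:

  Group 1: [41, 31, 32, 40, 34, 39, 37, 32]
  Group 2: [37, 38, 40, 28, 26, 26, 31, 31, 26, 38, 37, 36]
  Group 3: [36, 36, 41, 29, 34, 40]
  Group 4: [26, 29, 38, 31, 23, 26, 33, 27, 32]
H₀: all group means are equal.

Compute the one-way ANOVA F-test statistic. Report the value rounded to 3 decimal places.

test statistic = 3.401

Group means [35.75, 32.83, 36.00, 29.44], grand mean 33.171
SSB = Σnᵢ(x̄ᵢ−x̄)² = 227.583; SSW = ΣΣ(x−x̄ᵢ)² = 691.389
MSB = 227.583/3 = 75.8608; MSW = 691.389/31 = 22.3029
F = MSB/MSW = 3.4014
df = (3, 31)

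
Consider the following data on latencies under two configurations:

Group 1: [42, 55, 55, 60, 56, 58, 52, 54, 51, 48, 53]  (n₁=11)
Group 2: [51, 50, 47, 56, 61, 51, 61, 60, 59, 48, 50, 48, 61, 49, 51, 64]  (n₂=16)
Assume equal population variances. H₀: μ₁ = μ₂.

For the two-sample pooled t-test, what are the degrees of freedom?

df = n₁ + n₂ − 2 = 11 + 16 − 2 = 25

degrees of freedom = 25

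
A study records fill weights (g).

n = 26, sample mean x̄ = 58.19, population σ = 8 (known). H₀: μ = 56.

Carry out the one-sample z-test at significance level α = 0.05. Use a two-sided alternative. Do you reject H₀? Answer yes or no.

SE = σ/√n = 8/√26 = 1.5689
z = (x̄−μ₀)/SE = (58.19−56)/1.5689 = 1.3959
p-value (two-sided) = 0.16276
At α=0.05: p ≥ α → fail to reject H₀

reject H₀: no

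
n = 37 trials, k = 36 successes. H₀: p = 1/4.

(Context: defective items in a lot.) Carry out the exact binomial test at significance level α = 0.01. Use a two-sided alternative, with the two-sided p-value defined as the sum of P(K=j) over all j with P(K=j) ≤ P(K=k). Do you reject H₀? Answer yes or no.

Exact binomial: n=37, k=36, p₀=1/4=0.2500
P(X=j) = C(n,j)·p₀^j·(1−p₀)^(n−j); p = Σ P(X=j) over j with P(X=j) ≤ P(X=36)
p-value (two-sided) = 0.00000
At α=0.01: p < α → reject H₀

reject H₀: yes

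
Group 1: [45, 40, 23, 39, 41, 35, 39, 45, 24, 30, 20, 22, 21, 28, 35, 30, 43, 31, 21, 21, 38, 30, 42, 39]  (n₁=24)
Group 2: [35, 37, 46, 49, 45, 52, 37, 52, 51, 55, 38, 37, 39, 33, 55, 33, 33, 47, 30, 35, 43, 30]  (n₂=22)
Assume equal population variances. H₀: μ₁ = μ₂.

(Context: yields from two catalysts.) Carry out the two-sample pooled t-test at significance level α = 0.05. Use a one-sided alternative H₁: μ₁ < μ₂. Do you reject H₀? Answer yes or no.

x̄₁=32.583, s₁=8.541, n₁=24
x̄₂=41.455, s₂=8.285, n₂=22
s_p² = [23·8.541² + 21·8.285²]/44 = 70.8929
SE = √(s_p²·(1/24+1/22)) = 2.4852
t = (32.583−41.455)/2.4852 = -3.5696
df = 44
p-value (one-sided, H₁ less) = 0.00044
At α=0.05: p < α → reject H₀

reject H₀: yes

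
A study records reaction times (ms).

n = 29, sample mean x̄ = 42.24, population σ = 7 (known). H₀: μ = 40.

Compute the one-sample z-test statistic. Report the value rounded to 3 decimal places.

test statistic = 1.723

SE = σ/√n = 7/√29 = 1.2999
z = (x̄−μ₀)/SE = (42.24−40)/1.2999 = 1.7233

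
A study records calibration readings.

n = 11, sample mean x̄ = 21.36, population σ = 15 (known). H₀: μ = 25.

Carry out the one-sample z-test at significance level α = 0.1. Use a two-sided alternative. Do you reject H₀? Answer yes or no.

reject H₀: no

SE = σ/√n = 15/√11 = 4.5227
z = (x̄−μ₀)/SE = (21.36−25)/4.5227 = -0.8048
p-value (two-sided) = 0.42092
At α=0.1: p ≥ α → fail to reject H₀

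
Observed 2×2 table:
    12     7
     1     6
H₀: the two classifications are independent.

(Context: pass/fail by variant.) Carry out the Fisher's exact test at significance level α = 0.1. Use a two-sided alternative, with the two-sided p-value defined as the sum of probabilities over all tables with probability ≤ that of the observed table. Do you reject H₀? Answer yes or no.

Margins: r₁=19, r₂=7, c₁=13, c₂=13, n=26
p_obs = C(19,12)·C(7,1)/C(26,13); sum pmf over tables with pmf ≤ p_obs
p-value (two-sided) = 0.07304
At α=0.1: p < α → reject H₀

reject H₀: yes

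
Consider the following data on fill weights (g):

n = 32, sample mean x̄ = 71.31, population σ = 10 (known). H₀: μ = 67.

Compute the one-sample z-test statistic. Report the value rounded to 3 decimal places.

test statistic = 2.438

SE = σ/√n = 10/√32 = 1.7678
z = (x̄−μ₀)/SE = (71.31−67)/1.7678 = 2.4381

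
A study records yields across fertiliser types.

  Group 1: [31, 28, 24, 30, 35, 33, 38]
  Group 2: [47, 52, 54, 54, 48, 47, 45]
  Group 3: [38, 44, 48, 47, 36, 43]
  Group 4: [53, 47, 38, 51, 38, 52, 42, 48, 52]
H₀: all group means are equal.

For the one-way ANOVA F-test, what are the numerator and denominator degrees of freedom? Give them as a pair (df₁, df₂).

degrees of freedom = [3, 25]

k = 4 groups, N = 29 total
df = (k−1, N−k) = (4−1, 29−4) = (3, 25)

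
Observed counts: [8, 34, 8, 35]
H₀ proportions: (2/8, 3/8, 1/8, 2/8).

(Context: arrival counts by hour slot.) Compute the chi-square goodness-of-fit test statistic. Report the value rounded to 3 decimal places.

test statistic = 17.949

n = 85; E_i = n·p_i = [21.25, 31.88, 10.62, 21.25]
χ² = (8−21.25)²/21.25 + (34−31.88)²/31.88 + (8−10.62)²/10.62 + (35−21.25)²/21.25 = 17.9490
df = 3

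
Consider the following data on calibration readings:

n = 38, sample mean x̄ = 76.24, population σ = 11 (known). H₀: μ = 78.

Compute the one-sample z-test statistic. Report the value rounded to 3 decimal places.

SE = σ/√n = 11/√38 = 1.7844
z = (x̄−μ₀)/SE = (76.24−78)/1.7844 = -0.9863

test statistic = -0.986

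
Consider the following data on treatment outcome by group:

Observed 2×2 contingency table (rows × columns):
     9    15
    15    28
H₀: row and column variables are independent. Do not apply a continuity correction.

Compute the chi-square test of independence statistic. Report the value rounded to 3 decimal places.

test statistic = 0.046

Row totals [24, 43], col totals [24, 43], n=67
χ² = (9−8.60)²/8.60 + (15−15.40)²/15.40 + (15−15.40)²/15.40 + (28−27.60)²/27.60 = 0.0459
df = 1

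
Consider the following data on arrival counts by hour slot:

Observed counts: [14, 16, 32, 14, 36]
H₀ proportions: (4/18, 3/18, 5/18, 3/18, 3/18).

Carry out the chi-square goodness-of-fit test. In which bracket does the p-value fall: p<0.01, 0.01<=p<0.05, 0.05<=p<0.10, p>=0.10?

p-value bracket: p<0.01

n = 112; E_i = n·p_i = [24.89, 18.67, 31.11, 18.67, 18.67]
χ² = (14−24.89)²/24.89 + (16−18.67)²/18.67 + (32−31.11)²/31.11 + (14−18.67)²/18.67 + (36−18.67)²/18.67 = 22.4321
df = 4
p-value (upper-tail) = 0.00016
→ bracket: p<0.01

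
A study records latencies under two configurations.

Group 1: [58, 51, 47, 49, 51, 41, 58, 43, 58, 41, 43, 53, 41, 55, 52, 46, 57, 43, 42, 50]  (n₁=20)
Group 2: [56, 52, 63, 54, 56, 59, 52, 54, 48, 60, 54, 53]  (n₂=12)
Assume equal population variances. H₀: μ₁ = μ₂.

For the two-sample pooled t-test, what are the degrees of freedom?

degrees of freedom = 30

df = n₁ + n₂ − 2 = 20 + 12 − 2 = 30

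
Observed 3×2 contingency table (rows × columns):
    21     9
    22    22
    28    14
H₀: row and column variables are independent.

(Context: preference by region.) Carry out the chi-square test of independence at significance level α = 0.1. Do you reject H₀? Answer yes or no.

Row totals [30, 44, 42], col totals [71, 45], n=116
χ² = (21−18.36)²/18.36 + (9−11.64)²/11.64 + (22−26.93)²/26.93 + (22−17.07)²/17.07 + (28−25.71)²/25.71 + (14−16.29)²/16.29 = 3.8316
df = 2
p-value (upper-tail) = 0.14723
At α=0.1: p ≥ α → fail to reject H₀

reject H₀: no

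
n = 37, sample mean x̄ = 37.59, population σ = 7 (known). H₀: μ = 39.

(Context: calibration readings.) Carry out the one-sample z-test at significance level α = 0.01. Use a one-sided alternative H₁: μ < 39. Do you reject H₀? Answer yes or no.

reject H₀: no

SE = σ/√n = 7/√37 = 1.1508
z = (x̄−μ₀)/SE = (37.59−39)/1.1508 = -1.2252
p-value (one-sided, H₁ less) = 0.11024
At α=0.01: p ≥ α → fail to reject H₀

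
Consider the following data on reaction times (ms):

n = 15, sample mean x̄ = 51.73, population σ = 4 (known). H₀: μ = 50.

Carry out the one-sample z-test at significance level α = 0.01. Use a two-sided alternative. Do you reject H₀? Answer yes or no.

reject H₀: no

SE = σ/√n = 4/√15 = 1.0328
z = (x̄−μ₀)/SE = (51.73−50)/1.0328 = 1.6751
p-value (two-sided) = 0.09392
At α=0.01: p ≥ α → fail to reject H₀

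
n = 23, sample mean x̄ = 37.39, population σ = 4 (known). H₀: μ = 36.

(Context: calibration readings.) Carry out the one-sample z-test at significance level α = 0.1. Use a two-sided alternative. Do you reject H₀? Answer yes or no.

SE = σ/√n = 4/√23 = 0.8341
z = (x̄−μ₀)/SE = (37.39−36)/0.8341 = 1.6666
p-value (two-sided) = 0.09560
At α=0.1: p < α → reject H₀

reject H₀: yes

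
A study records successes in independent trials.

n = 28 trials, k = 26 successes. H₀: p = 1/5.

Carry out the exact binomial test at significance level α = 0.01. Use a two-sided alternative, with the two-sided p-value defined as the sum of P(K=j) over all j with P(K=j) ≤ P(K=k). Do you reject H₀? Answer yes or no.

reject H₀: yes

Exact binomial: n=28, k=26, p₀=1/5=0.2000
P(X=j) = C(n,j)·p₀^j·(1−p₀)^(n−j); p = Σ P(X=j) over j with P(X=j) ≤ P(X=26)
p-value (two-sided) = 0.00000
At α=0.01: p < α → reject H₀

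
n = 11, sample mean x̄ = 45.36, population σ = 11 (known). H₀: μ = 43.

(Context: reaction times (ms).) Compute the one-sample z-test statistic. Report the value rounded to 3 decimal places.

test statistic = 0.712

SE = σ/√n = 11/√11 = 3.3166
z = (x̄−μ₀)/SE = (45.36−43)/3.3166 = 0.7116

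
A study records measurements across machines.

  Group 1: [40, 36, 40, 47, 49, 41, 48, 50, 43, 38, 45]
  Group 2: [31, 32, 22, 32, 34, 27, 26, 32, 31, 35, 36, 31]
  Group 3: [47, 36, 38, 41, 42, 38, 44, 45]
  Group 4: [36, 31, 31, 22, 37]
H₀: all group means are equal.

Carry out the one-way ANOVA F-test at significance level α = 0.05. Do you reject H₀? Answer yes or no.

reject H₀: yes

Group means [43.36, 30.75, 41.38, 31.40], grand mean 37.056
SSB = Σnᵢ(x̄ᵢ−x̄)² = 1224.018; SSW = ΣΣ(x−x̄ᵢ)² = 643.870
MSB = 1224.018/3 = 408.0061; MSW = 643.870/32 = 20.1210
F = MSB/MSW = 20.2777
df = (3, 32)
p-value (upper-tail) = 0.00000
At α=0.05: p < α → reject H₀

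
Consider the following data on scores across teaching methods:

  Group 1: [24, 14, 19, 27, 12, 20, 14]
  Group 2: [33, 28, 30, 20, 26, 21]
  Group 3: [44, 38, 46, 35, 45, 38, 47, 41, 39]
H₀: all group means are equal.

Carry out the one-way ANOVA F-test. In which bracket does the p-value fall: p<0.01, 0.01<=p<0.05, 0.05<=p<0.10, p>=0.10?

Group means [18.57, 26.33, 41.44], grand mean 30.045
SSB = Σnᵢ(x̄ᵢ−x̄)² = 2173.685; SSW = ΣΣ(x−x̄ᵢ)² = 459.270
MSB = 2173.685/2 = 1086.8424; MSW = 459.270/19 = 24.1721
F = MSB/MSW = 44.9627
df = (2, 19)
p-value (upper-tail) = 0.00000
→ bracket: p<0.01

p-value bracket: p<0.01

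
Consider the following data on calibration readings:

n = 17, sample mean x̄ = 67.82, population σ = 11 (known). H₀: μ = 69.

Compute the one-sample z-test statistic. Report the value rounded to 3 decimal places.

SE = σ/√n = 11/√17 = 2.6679
z = (x̄−μ₀)/SE = (67.82−69)/2.6679 = -0.4423

test statistic = -0.442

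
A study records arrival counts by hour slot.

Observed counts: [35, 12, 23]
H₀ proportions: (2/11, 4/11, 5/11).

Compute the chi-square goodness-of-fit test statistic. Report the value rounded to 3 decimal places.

n = 70; E_i = n·p_i = [12.73, 25.45, 31.82]
χ² = (35−12.73)²/12.73 + (12−25.45)²/25.45 + (23−31.82)²/31.82 = 48.5329
df = 2

test statistic = 48.533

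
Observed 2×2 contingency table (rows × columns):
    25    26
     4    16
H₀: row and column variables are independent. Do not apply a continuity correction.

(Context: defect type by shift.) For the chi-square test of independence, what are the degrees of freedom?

degrees of freedom = 1

df = (r−1)(c−1) = (2−1)·(2−1) = 1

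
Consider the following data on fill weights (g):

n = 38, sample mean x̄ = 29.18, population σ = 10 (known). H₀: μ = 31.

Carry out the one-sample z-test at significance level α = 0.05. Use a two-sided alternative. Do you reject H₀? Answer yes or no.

reject H₀: no

SE = σ/√n = 10/√38 = 1.6222
z = (x̄−μ₀)/SE = (29.18−31)/1.6222 = -1.1219
p-value (two-sided) = 0.26190
At α=0.05: p ≥ α → fail to reject H₀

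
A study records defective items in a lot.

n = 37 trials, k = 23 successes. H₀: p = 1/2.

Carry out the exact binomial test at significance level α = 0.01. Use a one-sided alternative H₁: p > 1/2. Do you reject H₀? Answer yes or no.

Exact binomial: n=37, k=23, p₀=1/2=0.5000
P(X≥23) from Σ C(n,i)·p₀^i·(1−p₀)^(n−i)
p-value (one-sided, H₁ greater) = 0.09387
At α=0.01: p ≥ α → fail to reject H₀

reject H₀: no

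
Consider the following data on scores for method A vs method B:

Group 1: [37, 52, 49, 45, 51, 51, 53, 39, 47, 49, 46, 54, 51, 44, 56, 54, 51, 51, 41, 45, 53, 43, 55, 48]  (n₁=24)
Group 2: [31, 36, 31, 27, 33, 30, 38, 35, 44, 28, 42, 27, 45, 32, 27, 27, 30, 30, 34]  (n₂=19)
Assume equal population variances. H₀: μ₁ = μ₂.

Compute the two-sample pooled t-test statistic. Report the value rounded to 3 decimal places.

x̄₁=48.542, s₁=5.133, n₁=24
x̄₂=33.000, s₂=5.725, n₂=19
s_p² = [23·5.133² + 18·5.725²]/41 = 29.1697
SE = √(s_p²·(1/24+1/19)) = 1.6585
t = (48.542−33.000)/1.6585 = 9.3709
df = 41

test statistic = 9.371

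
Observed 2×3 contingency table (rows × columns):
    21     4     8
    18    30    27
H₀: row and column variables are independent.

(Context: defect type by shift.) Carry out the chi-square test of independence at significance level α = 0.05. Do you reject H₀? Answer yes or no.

reject H₀: yes

Row totals [33, 75], col totals [39, 34, 35], n=108
χ² = (21−11.92)²/11.92 + (4−10.39)²/10.39 + (8−10.69)²/10.69 + (18−27.08)²/27.08 + (30−23.61)²/23.61 + (27−24.31)²/24.31 = 16.6054
df = 2
p-value (upper-tail) = 0.00025
At α=0.05: p < α → reject H₀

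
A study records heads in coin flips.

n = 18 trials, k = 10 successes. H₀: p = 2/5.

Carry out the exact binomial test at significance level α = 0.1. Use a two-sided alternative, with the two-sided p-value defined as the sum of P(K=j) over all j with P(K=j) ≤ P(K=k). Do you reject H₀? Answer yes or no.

Exact binomial: n=18, k=10, p₀=2/5=0.4000
P(X=j) = C(n,j)·p₀^j·(1−p₀)^(n−j); p = Σ P(X=j) over j with P(X=j) ≤ P(X=10)
p-value (two-sided) = 0.22888
At α=0.1: p ≥ α → fail to reject H₀

reject H₀: no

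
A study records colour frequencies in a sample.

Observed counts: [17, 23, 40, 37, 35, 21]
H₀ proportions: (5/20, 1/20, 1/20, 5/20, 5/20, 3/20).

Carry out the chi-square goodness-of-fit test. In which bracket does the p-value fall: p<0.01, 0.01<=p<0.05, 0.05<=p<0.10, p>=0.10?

p-value bracket: p<0.01

n = 173; E_i = n·p_i = [43.25, 8.65, 8.65, 43.25, 43.25, 25.95]
χ² = (17−43.25)²/43.25 + (23−8.65)²/8.65 + (40−8.65)²/8.65 + (37−43.25)²/43.25 + (35−43.25)²/43.25 + (21−25.95)²/25.95 = 156.7803
df = 5
p-value (upper-tail) = 0.00000
→ bracket: p<0.01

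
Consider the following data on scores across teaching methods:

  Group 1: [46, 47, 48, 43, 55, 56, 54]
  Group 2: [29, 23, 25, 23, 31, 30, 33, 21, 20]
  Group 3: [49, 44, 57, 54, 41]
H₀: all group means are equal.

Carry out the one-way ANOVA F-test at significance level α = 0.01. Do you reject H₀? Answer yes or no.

reject H₀: yes

Group means [49.86, 26.11, 49.00], grand mean 39.476
SSB = Σnᵢ(x̄ᵢ−x̄)² = 2815.492; SSW = ΣΣ(x−x̄ᵢ)² = 511.746
MSB = 2815.492/2 = 1407.7460; MSW = 511.746/18 = 28.4303
F = MSB/MSW = 49.5156
df = (2, 18)
p-value (upper-tail) = 0.00000
At α=0.01: p < α → reject H₀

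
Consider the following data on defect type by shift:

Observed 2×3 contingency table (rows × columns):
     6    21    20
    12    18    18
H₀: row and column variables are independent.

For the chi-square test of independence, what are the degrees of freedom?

degrees of freedom = 2

df = (r−1)(c−1) = (2−1)·(3−1) = 2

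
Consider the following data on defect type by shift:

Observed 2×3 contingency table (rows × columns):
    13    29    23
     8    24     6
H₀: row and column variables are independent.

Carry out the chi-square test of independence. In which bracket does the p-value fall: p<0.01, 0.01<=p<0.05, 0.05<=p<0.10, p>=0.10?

p-value bracket: 0.05<=p<0.10

Row totals [65, 38], col totals [21, 53, 29], n=103
χ² = (13−13.25)²/13.25 + (29−33.45)²/33.45 + (23−18.30)²/18.30 + (8−7.75)²/7.75 + (24−19.55)²/19.55 + (6−10.70)²/10.70 = 4.8857
df = 2
p-value (upper-tail) = 0.08691
→ bracket: 0.05<=p<0.10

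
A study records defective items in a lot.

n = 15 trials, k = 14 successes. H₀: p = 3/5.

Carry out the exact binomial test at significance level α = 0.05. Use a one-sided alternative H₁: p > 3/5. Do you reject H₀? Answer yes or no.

Exact binomial: n=15, k=14, p₀=3/5=0.6000
P(X≥14) from Σ C(n,i)·p₀^i·(1−p₀)^(n−i)
p-value (one-sided, H₁ greater) = 0.00517
At α=0.05: p < α → reject H₀

reject H₀: yes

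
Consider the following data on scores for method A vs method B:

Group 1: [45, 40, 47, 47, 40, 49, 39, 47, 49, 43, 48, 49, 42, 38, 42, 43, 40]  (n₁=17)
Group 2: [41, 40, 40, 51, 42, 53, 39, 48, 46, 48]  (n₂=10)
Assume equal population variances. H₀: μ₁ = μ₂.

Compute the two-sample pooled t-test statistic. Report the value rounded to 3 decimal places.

test statistic = -0.464

x̄₁=44.000, s₁=3.857, n₁=17
x̄₂=44.800, s₂=5.051, n₂=10
s_p² = [16·3.857² + 9·5.051²]/25 = 18.7040
SE = √(s_p²·(1/17+1/10)) = 1.7236
t = (44.000−44.800)/1.7236 = -0.4642
df = 25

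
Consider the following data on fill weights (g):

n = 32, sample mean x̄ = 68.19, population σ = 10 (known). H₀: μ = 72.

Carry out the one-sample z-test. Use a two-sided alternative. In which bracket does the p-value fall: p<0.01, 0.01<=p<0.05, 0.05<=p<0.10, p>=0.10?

p-value bracket: 0.01<=p<0.05

SE = σ/√n = 10/√32 = 1.7678
z = (x̄−μ₀)/SE = (68.19−72)/1.7678 = -2.1553
p-value (two-sided) = 0.03114
→ bracket: 0.01<=p<0.05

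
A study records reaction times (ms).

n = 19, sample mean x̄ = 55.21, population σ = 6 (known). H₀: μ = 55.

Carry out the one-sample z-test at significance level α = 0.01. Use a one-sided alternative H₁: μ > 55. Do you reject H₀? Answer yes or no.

reject H₀: no

SE = σ/√n = 6/√19 = 1.3765
z = (x̄−μ₀)/SE = (55.21−55)/1.3765 = 0.1526
p-value (one-sided, H₁ greater) = 0.43937
At α=0.01: p ≥ α → fail to reject H₀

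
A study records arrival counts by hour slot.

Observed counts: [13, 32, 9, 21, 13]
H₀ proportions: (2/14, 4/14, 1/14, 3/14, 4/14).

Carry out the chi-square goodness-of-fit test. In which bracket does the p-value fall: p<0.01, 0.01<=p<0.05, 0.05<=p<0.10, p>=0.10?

n = 88; E_i = n·p_i = [12.57, 25.14, 6.29, 18.86, 25.14]
χ² = (13−12.57)²/12.57 + (32−25.14)²/25.14 + (9−6.29)²/6.29 + (21−18.86)²/18.86 + (13−25.14)²/25.14 = 9.1648
df = 4
p-value (upper-tail) = 0.05711
→ bracket: 0.05<=p<0.10

p-value bracket: 0.05<=p<0.10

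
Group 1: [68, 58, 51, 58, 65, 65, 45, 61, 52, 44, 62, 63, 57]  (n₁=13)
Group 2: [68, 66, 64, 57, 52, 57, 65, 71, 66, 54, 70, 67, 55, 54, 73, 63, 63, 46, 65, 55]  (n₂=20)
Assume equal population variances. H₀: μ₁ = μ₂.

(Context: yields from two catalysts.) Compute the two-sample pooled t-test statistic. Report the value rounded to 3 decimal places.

test statistic = -1.488

x̄₁=57.615, s₁=7.622, n₁=13
x̄₂=61.550, s₂=7.294, n₂=20
s_p² = [12·7.622² + 19·7.294²]/31 = 55.0976
SE = √(s_p²·(1/13+1/20)) = 2.6445
t = (57.615−61.550)/2.6445 = -1.4879
df = 31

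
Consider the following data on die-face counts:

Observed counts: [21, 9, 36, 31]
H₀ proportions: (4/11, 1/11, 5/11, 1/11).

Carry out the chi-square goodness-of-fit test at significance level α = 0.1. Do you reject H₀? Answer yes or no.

n = 97; E_i = n·p_i = [35.27, 8.82, 44.09, 8.82]
χ² = (21−35.27)²/35.27 + (9−8.82)²/8.82 + (36−44.09)²/44.09 + (31−8.82)²/8.82 = 63.0613
df = 3
p-value (upper-tail) = 0.00000
At α=0.1: p < α → reject H₀

reject H₀: yes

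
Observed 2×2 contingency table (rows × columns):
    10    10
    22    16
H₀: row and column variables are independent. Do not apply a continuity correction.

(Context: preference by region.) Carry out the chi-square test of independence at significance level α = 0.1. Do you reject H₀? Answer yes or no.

Row totals [20, 38], col totals [32, 26], n=58
χ² = (10−11.03)²/11.03 + (10−8.97)²/8.97 + (22−20.97)²/20.97 + (16−17.03)²/17.03 = 0.3302
df = 1
p-value (upper-tail) = 0.56553
At α=0.1: p ≥ α → fail to reject H₀

reject H₀: no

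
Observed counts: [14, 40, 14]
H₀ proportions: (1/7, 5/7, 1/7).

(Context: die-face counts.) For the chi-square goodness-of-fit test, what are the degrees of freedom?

degrees of freedom = 2

df = k − 1 = 3 − 1 = 2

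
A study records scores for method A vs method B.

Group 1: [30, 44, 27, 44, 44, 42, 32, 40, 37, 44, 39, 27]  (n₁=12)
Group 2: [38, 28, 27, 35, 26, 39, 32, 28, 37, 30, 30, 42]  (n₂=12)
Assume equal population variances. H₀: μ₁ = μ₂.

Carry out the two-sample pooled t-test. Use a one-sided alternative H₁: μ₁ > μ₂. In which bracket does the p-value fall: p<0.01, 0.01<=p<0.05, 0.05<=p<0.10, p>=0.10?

p-value bracket: 0.01<=p<0.05

x̄₁=37.500, s₁=6.776, n₁=12
x̄₂=32.667, s₂=5.348, n₂=12
s_p² = [11·6.776² + 11·5.348²]/22 = 37.2576
SE = √(s_p²·(1/12+1/12)) = 2.4919
t = (37.500−32.667)/2.4919 = 1.9396
df = 22
p-value (one-sided, H₁ greater) = 0.03268
→ bracket: 0.01<=p<0.05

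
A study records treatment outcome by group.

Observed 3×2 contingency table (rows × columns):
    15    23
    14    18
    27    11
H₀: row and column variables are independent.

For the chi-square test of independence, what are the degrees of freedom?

df = (r−1)(c−1) = (3−1)·(2−1) = 2

degrees of freedom = 2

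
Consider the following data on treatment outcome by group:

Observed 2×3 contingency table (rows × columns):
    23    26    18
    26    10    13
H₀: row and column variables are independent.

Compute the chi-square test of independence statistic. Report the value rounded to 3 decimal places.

test statistic = 5.439

Row totals [67, 49], col totals [49, 36, 31], n=116
χ² = (23−28.30)²/28.30 + (26−20.79)²/20.79 + (18−17.91)²/17.91 + (26−20.70)²/20.70 + (10−15.21)²/15.21 + (13−13.09)²/13.09 = 5.4391
df = 2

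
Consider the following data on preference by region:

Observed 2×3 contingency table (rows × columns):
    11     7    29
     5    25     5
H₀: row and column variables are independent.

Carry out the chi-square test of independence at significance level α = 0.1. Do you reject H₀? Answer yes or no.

reject H₀: yes

Row totals [47, 35], col totals [16, 32, 34], n=82
χ² = (11−9.17)²/9.17 + (7−18.34)²/18.34 + (29−19.49)²/19.49 + (5−6.83)²/6.83 + (25−13.66)²/13.66 + (5−14.51)²/14.51 = 28.1632
df = 2
p-value (upper-tail) = 0.00000
At α=0.1: p < α → reject H₀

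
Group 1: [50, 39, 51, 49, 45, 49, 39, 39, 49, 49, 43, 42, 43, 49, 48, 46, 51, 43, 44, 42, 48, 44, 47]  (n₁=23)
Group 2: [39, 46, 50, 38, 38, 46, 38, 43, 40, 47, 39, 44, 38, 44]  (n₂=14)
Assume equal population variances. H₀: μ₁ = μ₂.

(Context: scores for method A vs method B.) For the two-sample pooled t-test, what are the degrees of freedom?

degrees of freedom = 35

df = n₁ + n₂ − 2 = 23 + 14 − 2 = 35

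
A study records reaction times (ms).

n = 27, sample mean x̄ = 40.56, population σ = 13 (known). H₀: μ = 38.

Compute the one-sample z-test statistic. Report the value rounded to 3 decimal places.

test statistic = 1.023

SE = σ/√n = 13/√27 = 2.5019
z = (x̄−μ₀)/SE = (40.56−38)/2.5019 = 1.0232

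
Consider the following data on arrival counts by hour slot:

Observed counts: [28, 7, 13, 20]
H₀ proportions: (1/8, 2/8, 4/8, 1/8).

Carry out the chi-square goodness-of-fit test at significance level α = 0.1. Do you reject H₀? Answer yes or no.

reject H₀: yes

n = 68; E_i = n·p_i = [8.50, 17.00, 34.00, 8.50]
χ² = (28−8.50)²/8.50 + (7−17.00)²/17.00 + (13−34.00)²/34.00 + (20−8.50)²/8.50 = 79.1471
df = 3
p-value (upper-tail) = 0.00000
At α=0.1: p < α → reject H₀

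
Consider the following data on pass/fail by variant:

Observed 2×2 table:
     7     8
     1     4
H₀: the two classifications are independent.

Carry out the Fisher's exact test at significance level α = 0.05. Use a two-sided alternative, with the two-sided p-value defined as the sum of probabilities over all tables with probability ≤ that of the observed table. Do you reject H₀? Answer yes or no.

Margins: r₁=15, r₂=5, c₁=8, c₂=12, n=20
p_obs = C(15,7)·C(5,1)/C(20,8); sum pmf over tables with pmf ≤ p_obs
p-value (two-sided) = 0.60268
At α=0.05: p ≥ α → fail to reject H₀

reject H₀: no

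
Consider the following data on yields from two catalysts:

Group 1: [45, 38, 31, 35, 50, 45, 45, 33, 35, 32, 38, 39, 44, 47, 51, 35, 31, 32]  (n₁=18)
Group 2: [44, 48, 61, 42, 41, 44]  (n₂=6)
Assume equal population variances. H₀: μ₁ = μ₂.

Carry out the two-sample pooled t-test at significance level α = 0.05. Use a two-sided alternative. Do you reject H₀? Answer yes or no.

reject H₀: yes

x̄₁=39.222, s₁=6.744, n₁=18
x̄₂=46.667, s₂=7.421, n₂=6
s_p² = [17·6.744² + 5·7.421²]/22 = 47.6566
SE = √(s_p²·(1/18+1/6)) = 3.2543
t = (39.222−46.667)/3.2543 = -2.2876
df = 22
p-value (two-sided) = 0.03214
At α=0.05: p < α → reject H₀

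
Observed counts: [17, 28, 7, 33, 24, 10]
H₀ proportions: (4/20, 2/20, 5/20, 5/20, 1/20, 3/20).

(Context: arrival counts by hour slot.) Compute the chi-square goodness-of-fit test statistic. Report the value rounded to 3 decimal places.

n = 119; E_i = n·p_i = [23.80, 11.90, 29.75, 29.75, 5.95, 17.85]
χ² = (17−23.80)²/23.80 + (28−11.90)²/11.90 + (7−29.75)²/29.75 + (33−29.75)²/29.75 + (24−5.95)²/5.95 + (10−17.85)²/17.85 = 99.6863
df = 5

test statistic = 99.686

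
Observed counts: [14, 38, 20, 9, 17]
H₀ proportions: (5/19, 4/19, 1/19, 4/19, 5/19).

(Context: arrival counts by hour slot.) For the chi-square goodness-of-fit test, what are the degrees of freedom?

degrees of freedom = 4

df = k − 1 = 5 − 1 = 4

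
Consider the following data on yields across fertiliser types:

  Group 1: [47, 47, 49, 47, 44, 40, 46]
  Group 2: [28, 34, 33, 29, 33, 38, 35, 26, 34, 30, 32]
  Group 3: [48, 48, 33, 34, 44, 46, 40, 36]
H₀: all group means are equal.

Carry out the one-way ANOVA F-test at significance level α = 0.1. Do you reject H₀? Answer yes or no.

Group means [45.71, 32.00, 41.12], grand mean 38.500
SSB = Σnᵢ(x̄ᵢ−x̄)² = 884.196; SSW = ΣΣ(x−x̄ᵢ)² = 442.304
MSB = 884.196/2 = 442.0982; MSW = 442.304/23 = 19.2306
F = MSB/MSW = 22.9893
df = (2, 23)
p-value (upper-tail) = 0.00000
At α=0.1: p < α → reject H₀

reject H₀: yes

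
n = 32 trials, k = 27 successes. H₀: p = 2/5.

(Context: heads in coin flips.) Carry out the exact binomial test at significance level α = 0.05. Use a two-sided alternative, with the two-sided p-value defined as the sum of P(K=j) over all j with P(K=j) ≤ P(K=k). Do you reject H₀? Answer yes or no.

reject H₀: yes

Exact binomial: n=32, k=27, p₀=2/5=0.4000
P(X=j) = C(n,j)·p₀^j·(1−p₀)^(n−j); p = Σ P(X=j) over j with P(X=j) ≤ P(X=27)
p-value (two-sided) = 0.00000
At α=0.05: p < α → reject H₀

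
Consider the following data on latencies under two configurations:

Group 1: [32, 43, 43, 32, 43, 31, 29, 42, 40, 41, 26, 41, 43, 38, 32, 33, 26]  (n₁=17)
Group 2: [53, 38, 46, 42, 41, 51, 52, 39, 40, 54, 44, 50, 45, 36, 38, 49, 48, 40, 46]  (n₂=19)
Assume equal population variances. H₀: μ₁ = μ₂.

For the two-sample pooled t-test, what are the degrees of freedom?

df = n₁ + n₂ − 2 = 17 + 19 − 2 = 34

degrees of freedom = 34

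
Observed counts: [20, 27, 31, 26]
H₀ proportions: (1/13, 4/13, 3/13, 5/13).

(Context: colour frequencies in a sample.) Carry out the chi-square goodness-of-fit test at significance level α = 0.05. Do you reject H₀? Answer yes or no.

reject H₀: yes

n = 104; E_i = n·p_i = [8.00, 32.00, 24.00, 40.00]
χ² = (20−8.00)²/8.00 + (27−32.00)²/32.00 + (31−24.00)²/24.00 + (26−40.00)²/40.00 = 25.7229
df = 3
p-value (upper-tail) = 0.00001
At α=0.05: p < α → reject H₀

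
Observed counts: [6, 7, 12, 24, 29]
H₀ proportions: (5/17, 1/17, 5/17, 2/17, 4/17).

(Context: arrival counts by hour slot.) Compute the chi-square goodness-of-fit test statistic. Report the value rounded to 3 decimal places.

n = 78; E_i = n·p_i = [22.94, 4.59, 22.94, 9.18, 18.35]
χ² = (6−22.94)²/22.94 + (7−4.59)²/4.59 + (12−22.94)²/22.94 + (24−9.18)²/9.18 + (29−18.35)²/18.35 = 49.1186
df = 4

test statistic = 49.119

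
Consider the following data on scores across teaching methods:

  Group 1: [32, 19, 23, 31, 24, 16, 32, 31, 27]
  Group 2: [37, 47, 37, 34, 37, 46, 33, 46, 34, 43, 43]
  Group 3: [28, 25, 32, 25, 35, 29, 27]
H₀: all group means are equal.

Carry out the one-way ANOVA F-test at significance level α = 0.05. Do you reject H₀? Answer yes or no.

reject H₀: yes

Group means [26.11, 39.73, 28.71], grand mean 32.333
SSB = Σnᵢ(x̄ᵢ−x̄)² = 1041.501; SSW = ΣΣ(x−x̄ᵢ)² = 652.499
MSB = 1041.501/2 = 520.7504; MSW = 652.499/24 = 27.1875
F = MSB/MSW = 19.1541
df = (2, 24)
p-value (upper-tail) = 0.00001
At α=0.05: p < α → reject H₀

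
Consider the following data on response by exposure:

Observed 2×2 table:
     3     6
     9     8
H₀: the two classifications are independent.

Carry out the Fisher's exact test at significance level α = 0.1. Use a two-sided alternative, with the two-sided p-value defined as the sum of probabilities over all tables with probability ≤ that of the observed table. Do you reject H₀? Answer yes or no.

reject H₀: no

Margins: r₁=9, r₂=17, c₁=12, c₂=14, n=26
p_obs = C(9,3)·C(17,9)/C(26,12); sum pmf over tables with pmf ≤ p_obs
p-value (two-sided) = 0.42911
At α=0.1: p ≥ α → fail to reject H₀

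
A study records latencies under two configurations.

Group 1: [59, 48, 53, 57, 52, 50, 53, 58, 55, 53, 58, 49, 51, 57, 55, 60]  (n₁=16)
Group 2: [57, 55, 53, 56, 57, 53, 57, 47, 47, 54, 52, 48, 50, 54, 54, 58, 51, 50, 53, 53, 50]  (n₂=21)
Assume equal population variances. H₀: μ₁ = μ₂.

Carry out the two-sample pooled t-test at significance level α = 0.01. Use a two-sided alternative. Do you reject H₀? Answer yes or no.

x̄₁=54.250, s₁=3.697, n₁=16
x̄₂=52.810, s₂=3.296, n₂=21
s_p² = [15·3.697² + 20·3.296²]/35 = 12.0639
SE = √(s_p²·(1/16+1/21)) = 1.1526
t = (54.250−52.810)/1.1526 = 1.2498
df = 35
p-value (two-sided) = 0.21968
At α=0.01: p ≥ α → fail to reject H₀

reject H₀: no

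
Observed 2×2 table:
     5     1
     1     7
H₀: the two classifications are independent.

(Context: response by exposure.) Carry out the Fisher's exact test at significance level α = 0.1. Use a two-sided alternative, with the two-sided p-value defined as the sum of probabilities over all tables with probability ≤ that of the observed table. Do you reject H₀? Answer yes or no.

reject H₀: yes

Margins: r₁=6, r₂=8, c₁=6, c₂=8, n=14
p_obs = C(6,5)·C(8,1)/C(14,6); sum pmf over tables with pmf ≤ p_obs
p-value (two-sided) = 0.02564
At α=0.1: p < α → reject H₀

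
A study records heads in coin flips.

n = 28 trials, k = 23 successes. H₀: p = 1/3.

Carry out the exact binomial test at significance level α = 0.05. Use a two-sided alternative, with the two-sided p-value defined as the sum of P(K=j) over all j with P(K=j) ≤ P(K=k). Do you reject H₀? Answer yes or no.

reject H₀: yes

Exact binomial: n=28, k=23, p₀=1/3=0.3333
P(X=j) = C(n,j)·p₀^j·(1−p₀)^(n−j); p = Σ P(X=j) over j with P(X=j) ≤ P(X=23)
p-value (two-sided) = 0.00000
At α=0.05: p < α → reject H₀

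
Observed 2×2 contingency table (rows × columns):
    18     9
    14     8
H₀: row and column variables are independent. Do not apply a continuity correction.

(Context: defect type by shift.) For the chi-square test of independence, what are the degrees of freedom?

df = (r−1)(c−1) = (2−1)·(2−1) = 1

degrees of freedom = 1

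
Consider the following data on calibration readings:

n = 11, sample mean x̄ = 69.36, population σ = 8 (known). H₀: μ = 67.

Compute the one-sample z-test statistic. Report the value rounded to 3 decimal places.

SE = σ/√n = 8/√11 = 2.4121
z = (x̄−μ₀)/SE = (69.36−67)/2.4121 = 0.9784

test statistic = 0.978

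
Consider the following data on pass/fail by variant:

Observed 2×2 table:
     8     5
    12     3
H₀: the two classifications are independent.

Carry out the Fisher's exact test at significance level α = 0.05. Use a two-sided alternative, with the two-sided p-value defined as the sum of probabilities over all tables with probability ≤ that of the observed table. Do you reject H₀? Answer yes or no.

Margins: r₁=13, r₂=15, c₁=20, c₂=8, n=28
p_obs = C(13,8)·C(15,12)/C(28,20); sum pmf over tables with pmf ≤ p_obs
p-value (two-sided) = 0.40966
At α=0.05: p ≥ α → fail to reject H₀

reject H₀: no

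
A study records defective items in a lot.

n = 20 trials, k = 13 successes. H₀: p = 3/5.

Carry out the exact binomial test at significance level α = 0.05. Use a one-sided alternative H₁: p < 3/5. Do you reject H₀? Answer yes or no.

reject H₀: no

Exact binomial: n=20, k=13, p₀=3/5=0.6000
P(X≤13) from Σ C(n,i)·p₀^i·(1−p₀)^(n−i)
p-value (one-sided, H₁ less) = 0.74999
At α=0.05: p ≥ α → fail to reject H₀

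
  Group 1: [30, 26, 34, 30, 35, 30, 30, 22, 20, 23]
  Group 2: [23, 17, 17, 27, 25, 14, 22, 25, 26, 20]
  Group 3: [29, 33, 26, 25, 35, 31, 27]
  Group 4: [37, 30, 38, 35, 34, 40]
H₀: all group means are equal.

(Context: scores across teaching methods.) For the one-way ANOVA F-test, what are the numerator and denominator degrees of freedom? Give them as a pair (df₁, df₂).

degrees of freedom = [3, 29]

k = 4 groups, N = 33 total
df = (k−1, N−k) = (4−1, 33−4) = (3, 29)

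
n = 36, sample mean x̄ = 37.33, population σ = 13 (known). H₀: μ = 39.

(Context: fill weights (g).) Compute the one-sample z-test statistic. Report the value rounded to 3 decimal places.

SE = σ/√n = 13/√36 = 2.1667
z = (x̄−μ₀)/SE = (37.33−39)/2.1667 = -0.7708

test statistic = -0.771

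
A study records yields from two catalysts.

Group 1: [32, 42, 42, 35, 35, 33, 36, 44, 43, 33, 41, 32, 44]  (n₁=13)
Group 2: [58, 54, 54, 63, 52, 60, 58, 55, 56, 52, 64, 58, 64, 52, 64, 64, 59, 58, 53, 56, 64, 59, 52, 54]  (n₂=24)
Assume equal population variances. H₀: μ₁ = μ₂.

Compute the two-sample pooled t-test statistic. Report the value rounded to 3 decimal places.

test statistic = -12.634

x̄₁=37.846, s₁=4.845, n₁=13
x̄₂=57.625, s₂=4.382, n₂=24
s_p² = [12·4.845² + 23·4.382²]/35 = 20.6662
SE = √(s_p²·(1/13+1/24)) = 1.5655
t = (37.846−57.625)/1.5655 = -12.6342
df = 35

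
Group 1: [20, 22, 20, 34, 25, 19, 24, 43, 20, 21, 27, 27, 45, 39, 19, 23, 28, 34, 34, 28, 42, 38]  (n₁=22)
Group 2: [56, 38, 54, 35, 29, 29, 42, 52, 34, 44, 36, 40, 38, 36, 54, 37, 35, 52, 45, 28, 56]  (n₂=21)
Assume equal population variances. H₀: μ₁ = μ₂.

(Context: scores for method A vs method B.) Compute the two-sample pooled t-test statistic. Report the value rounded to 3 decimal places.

x̄₁=28.727, s₁=8.503, n₁=22
x̄₂=41.429, s₂=9.261, n₂=21
s_p² = [21·8.503² + 20·9.261²]/41 = 78.8660
SE = √(s_p²·(1/22+1/21)) = 2.7093
t = (28.727−41.429)/2.7093 = -4.6880
df = 41

test statistic = -4.688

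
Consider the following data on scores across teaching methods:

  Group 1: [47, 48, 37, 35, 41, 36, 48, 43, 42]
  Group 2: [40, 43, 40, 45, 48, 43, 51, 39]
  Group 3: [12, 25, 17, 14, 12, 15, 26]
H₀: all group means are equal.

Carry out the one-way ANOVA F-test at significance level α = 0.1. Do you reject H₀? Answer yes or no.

Group means [41.89, 43.62, 17.29], grand mean 35.292
SSB = Σnᵢ(x̄ᵢ−x̄)² = 3216.766; SSW = ΣΣ(x−x̄ᵢ)² = 540.192
MSB = 3216.766/2 = 1608.3829; MSW = 540.192/21 = 25.7235
F = MSB/MSW = 62.5259
df = (2, 21)
p-value (upper-tail) = 0.00000
At α=0.1: p < α → reject H₀

reject H₀: yes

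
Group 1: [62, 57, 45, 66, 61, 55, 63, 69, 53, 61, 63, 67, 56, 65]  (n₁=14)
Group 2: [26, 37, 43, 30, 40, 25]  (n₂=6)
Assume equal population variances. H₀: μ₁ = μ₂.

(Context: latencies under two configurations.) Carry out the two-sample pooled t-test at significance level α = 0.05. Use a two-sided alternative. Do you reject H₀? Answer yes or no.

reject H₀: yes

x̄₁=60.214, s₁=6.435, n₁=14
x̄₂=33.500, s₂=7.556, n₂=6
s_p² = [13·6.435² + 5·7.556²]/18 = 45.7698
SE = √(s_p²·(1/14+1/6)) = 3.3011
t = (60.214−33.500)/3.3011 = 8.0924
df = 18
p-value (two-sided) = 0.00000
At α=0.05: p < α → reject H₀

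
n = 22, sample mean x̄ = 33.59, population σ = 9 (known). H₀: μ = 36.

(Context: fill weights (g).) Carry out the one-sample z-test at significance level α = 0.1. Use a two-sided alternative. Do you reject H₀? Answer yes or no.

reject H₀: no

SE = σ/√n = 9/√22 = 1.9188
z = (x̄−μ₀)/SE = (33.59−36)/1.9188 = -1.2560
p-value (two-sided) = 0.20912
At α=0.1: p ≥ α → fail to reject H₀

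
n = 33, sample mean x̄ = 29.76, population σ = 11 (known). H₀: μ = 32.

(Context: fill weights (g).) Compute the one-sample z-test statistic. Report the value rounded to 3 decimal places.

SE = σ/√n = 11/√33 = 1.9149
z = (x̄−μ₀)/SE = (29.76−32)/1.9149 = -1.1698

test statistic = -1.170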